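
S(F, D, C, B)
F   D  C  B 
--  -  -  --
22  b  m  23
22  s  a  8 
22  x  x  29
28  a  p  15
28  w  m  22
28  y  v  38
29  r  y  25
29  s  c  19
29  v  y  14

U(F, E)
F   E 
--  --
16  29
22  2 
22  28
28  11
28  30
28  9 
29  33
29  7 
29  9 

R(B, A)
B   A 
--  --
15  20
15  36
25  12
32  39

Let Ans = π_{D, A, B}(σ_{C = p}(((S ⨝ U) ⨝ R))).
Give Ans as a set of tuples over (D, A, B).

{(a, 20, 15), (a, 36, 15)}

S ⋈ U (natural join on F): {(22, b, m, 23, 2), (22, b, m, 23, 28), (22, s, a, 8, 2), (22, s, a, 8, 28), (22, x, x, 29, 2), (22, x, x, 29, 28), (28, a, p, 15, 11), (28, a, p, 15, 30), (28, a, p, 15, 9), (28, w, m, 22, 11), (28, w, m, 22, 30), (28, w, m, 22, 9), (28, y, v, 38, 11), (28, y, v, 38, 30), (28, y, v, 38, 9), (29, r, y, 25, 33), (29, r, y, 25, 7), (29, r, y, 25, 9), (29, s, c, 19, 33), (29, s, c, 19, 7), (29, s, c, 19, 9), (29, v, y, 14, 33), (29, v, y, 14, 7), (29, v, y, 14, 9)}
(S ⨝ U) ⋈ R (natural join on B): {(28, a, p, 15, 11, 20), (28, a, p, 15, 11, 36), (28, a, p, 15, 30, 20), (28, a, p, 15, 30, 36), (28, a, p, 15, 9, 20), (28, a, p, 15, 9, 36), (29, r, y, 25, 33, 12), (29, r, y, 25, 7, 12), (29, r, y, 25, 9, 12)}
σ[C = p]: keep tuples satisfying C = p → {(28, a, p, 15, 11, 20), (28, a, p, 15, 11, 36), (28, a, p, 15, 30, 20), (28, a, p, 15, 30, 36), (28, a, p, 15, 9, 20), (28, a, p, 15, 9, 36)}
Keep only column(s) D, A, B (4 duplicate(s) eliminated): {(a, 20, 15), (a, 36, 15)}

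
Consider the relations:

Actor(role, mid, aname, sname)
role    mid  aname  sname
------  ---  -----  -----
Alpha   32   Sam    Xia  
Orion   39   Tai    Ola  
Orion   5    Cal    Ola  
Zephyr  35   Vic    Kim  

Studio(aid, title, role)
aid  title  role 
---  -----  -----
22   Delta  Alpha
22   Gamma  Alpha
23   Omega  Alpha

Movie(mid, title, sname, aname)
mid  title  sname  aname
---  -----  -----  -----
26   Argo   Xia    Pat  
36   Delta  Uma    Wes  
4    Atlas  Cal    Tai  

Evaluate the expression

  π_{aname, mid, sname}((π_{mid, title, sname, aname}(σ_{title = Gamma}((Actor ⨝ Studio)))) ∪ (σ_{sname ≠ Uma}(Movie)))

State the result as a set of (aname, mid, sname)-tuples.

{(Pat, 26, Xia), (Sam, 32, Xia), (Tai, 4, Cal)}

Natural join on role: {(Alpha, 32, Sam, Xia, 22, Delta), (Alpha, 32, Sam, Xia, 22, Gamma), (Alpha, 32, Sam, Xia, 23, Omega)}
Selection title = Gamma: {(Alpha, 32, Sam, Xia, 22, Gamma)}
Keep only column(s) mid, title, sname, aname: {(32, Gamma, Xia, Sam)}
Selection sname ≠ Uma: {(26, Argo, Xia, Pat), (4, Atlas, Cal, Tai)}
Union: {(32, Gamma, Xia, Sam)} with {(26, Argo, Xia, Pat), (4, Atlas, Cal, Tai)} → {(26, Argo, Xia, Pat), (32, Gamma, Xia, Sam), (4, Atlas, Cal, Tai)}
Keep only column(s) aname, mid, sname: {(Pat, 26, Xia), (Sam, 32, Xia), (Tai, 4, Cal)}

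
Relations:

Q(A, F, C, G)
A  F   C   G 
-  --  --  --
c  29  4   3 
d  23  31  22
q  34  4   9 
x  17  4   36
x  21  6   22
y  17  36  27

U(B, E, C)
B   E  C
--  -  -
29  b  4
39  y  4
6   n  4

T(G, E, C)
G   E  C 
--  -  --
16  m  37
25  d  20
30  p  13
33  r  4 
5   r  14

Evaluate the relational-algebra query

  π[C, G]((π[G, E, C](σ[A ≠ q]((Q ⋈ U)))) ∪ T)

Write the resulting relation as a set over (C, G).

{(13, 30), (14, 5), (20, 25), (37, 16), (4, 3), (4, 33), (4, 36)}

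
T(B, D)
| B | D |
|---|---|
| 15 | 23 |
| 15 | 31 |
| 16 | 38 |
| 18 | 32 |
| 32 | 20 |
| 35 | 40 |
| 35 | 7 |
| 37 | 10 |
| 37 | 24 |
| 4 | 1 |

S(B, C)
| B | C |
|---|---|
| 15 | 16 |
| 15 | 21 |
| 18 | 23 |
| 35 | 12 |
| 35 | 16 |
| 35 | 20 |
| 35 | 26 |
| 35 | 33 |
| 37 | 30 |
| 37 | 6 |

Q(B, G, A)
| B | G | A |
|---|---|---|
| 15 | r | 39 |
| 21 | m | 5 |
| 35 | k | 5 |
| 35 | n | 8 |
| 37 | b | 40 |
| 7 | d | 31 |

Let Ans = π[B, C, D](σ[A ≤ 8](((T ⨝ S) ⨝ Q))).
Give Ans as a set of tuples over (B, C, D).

{(35, 12, 40), (35, 12, 7), (35, 16, 40), (35, 16, 7), (35, 20, 40), (35, 20, 7), (35, 26, 40), (35, 26, 7), (35, 33, 40), (35, 33, 7)}

Natural join on B: {(15, 23, 16), (15, 23, 21), (15, 31, 16), (15, 31, 21), (18, 32, 23), (35, 40, 12), (35, 40, 16), (35, 40, 20), (35, 40, 26), (35, 40, 33), (35, 7, 12), (35, 7, 16), (35, 7, 20), (35, 7, 26), (35, 7, 33), (37, 10, 30), (37, 10, 6), (37, 24, 30), (37, 24, 6)}
Natural join on B: {(15, 23, 16, r, 39), (15, 23, 21, r, 39), (15, 31, 16, r, 39), (15, 31, 21, r, 39), (35, 40, 12, k, 5), (35, 40, 12, n, 8), (35, 40, 16, k, 5), (35, 40, 16, n, 8), (35, 40, 20, k, 5), (35, 40, 20, n, 8), (35, 40, 26, k, 5), (35, 40, 26, n, 8), (35, 40, 33, k, 5), (35, 40, 33, n, 8), (35, 7, 12, k, 5), (35, 7, 12, n, 8), (35, 7, 16, k, 5), (35, 7, 16, n, 8), (35, 7, 20, k, 5), (35, 7, 20, n, 8), (35, 7, 26, k, 5), (35, 7, 26, n, 8), (35, 7, 33, k, 5), (35, 7, 33, n, 8), (37, 10, 30, b, 40), (37, 10, 6, b, 40), (37, 24, 30, b, 40), (37, 24, 6, b, 40)}
σ[A ≤ 8]: keep tuples satisfying A ≤ 8 → {(35, 40, 12, k, 5), (35, 40, 12, n, 8), (35, 40, 16, k, 5), (35, 40, 16, n, 8), (35, 40, 20, k, 5), (35, 40, 20, n, 8), (35, 40, 26, k, 5), (35, 40, 26, n, 8), (35, 40, 33, k, 5), (35, 40, 33, n, 8), (35, 7, 12, k, 5), (35, 7, 12, n, 8), (35, 7, 16, k, 5), (35, 7, 16, n, 8), (35, 7, 20, k, 5), (35, 7, 20, n, 8), (35, 7, 26, k, 5), (35, 7, 26, n, 8), (35, 7, 33, k, 5), (35, 7, 33, n, 8)}
Keep only column(s) B, C, D (10 duplicate(s) eliminated): {(35, 12, 40), (35, 12, 7), (35, 16, 40), (35, 16, 7), (35, 20, 40), (35, 20, 7), (35, 26, 40), (35, 26, 7), (35, 33, 40), (35, 33, 7)}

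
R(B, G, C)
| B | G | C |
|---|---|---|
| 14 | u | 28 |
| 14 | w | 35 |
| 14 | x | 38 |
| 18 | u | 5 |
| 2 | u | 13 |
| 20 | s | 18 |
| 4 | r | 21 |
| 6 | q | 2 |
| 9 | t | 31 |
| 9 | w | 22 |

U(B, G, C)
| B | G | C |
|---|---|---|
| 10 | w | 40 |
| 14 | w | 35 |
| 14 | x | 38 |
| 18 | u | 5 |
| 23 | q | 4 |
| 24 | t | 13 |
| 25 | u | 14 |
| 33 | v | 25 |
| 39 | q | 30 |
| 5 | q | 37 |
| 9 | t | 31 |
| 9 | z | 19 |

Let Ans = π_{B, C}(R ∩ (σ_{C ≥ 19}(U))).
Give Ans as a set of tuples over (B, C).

{(14, 35), (14, 38), (9, 31)}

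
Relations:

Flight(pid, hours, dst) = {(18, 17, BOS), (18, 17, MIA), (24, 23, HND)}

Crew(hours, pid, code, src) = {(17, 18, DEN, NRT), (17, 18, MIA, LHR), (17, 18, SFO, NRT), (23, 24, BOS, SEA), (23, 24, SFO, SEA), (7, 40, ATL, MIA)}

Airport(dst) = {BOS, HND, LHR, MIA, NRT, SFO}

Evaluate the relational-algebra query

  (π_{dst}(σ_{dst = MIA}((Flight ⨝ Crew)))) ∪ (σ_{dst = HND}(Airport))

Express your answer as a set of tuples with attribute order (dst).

Flight ⋈ Crew (natural join on pid, hours): {(18, 17, BOS, DEN, NRT), (18, 17, BOS, MIA, LHR), (18, 17, BOS, SFO, NRT), (18, 17, MIA, DEN, NRT), (18, 17, MIA, MIA, LHR), (18, 17, MIA, SFO, NRT), (24, 23, HND, BOS, SEA), (24, 23, HND, SFO, SEA)}
Apply σ_{dst = MIA}; surviving tuples: {(18, 17, MIA, DEN, NRT), (18, 17, MIA, MIA, LHR), (18, 17, MIA, SFO, NRT)}
Projecting to dst (2 duplicate(s) eliminated): {MIA}
Apply σ_{dst = HND}; surviving tuples: {HND}
Union: {MIA} with {HND} → {HND, MIA}

{HND, MIA}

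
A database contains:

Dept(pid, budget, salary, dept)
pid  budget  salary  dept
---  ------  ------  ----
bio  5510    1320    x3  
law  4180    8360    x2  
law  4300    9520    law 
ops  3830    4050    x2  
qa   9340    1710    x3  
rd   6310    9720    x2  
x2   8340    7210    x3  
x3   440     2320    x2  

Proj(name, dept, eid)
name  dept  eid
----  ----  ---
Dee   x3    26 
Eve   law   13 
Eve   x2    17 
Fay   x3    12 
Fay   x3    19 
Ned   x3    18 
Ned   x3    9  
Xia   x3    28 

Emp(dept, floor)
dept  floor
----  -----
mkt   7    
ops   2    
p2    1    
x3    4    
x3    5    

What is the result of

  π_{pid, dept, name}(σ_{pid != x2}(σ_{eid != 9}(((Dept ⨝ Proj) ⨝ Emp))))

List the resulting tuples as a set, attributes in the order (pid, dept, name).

{(bio, x3, Dee), (bio, x3, Fay), (bio, x3, Ned), (bio, x3, Xia), (qa, x3, Dee), (qa, x3, Fay), (qa, x3, Ned), (qa, x3, Xia)}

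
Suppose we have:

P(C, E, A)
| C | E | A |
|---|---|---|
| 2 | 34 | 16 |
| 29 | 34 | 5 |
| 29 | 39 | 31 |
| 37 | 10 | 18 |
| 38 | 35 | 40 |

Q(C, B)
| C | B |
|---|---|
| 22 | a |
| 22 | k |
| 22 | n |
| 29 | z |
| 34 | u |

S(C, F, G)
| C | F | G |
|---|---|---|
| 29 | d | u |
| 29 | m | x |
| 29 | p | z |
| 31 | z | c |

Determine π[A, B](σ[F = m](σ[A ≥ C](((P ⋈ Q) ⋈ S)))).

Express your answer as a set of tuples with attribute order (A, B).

{(31, z)}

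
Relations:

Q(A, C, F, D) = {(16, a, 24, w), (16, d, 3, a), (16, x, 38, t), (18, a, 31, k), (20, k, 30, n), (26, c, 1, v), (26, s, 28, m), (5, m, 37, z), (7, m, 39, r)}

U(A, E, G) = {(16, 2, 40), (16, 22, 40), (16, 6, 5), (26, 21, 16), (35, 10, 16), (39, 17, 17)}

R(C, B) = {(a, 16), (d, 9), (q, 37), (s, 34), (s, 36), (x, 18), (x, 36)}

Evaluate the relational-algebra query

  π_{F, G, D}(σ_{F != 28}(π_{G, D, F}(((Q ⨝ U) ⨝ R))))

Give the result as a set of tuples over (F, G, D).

{(24, 40, w), (24, 5, w), (3, 40, a), (3, 5, a), (38, 40, t), (38, 5, t)}

Natural join on A: {(16, a, 24, w, 2, 40), (16, a, 24, w, 22, 40), (16, a, 24, w, 6, 5), (16, d, 3, a, 2, 40), (16, d, 3, a, 22, 40), (16, d, 3, a, 6, 5), (16, x, 38, t, 2, 40), (16, x, 38, t, 22, 40), (16, x, 38, t, 6, 5), (26, c, 1, v, 21, 16), (26, s, 28, m, 21, 16)}
Natural join on C: {(16, a, 24, w, 2, 40, 16), (16, a, 24, w, 22, 40, 16), (16, a, 24, w, 6, 5, 16), (16, d, 3, a, 2, 40, 9), (16, d, 3, a, 22, 40, 9), (16, d, 3, a, 6, 5, 9), (16, x, 38, t, 2, 40, 18), (16, x, 38, t, 2, 40, 36), (16, x, 38, t, 22, 40, 18), (16, x, 38, t, 22, 40, 36), (16, x, 38, t, 6, 5, 18), (16, x, 38, t, 6, 5, 36), (26, s, 28, m, 21, 16, 34), (26, s, 28, m, 21, 16, 36)}
Keep only column(s) G, D, F (7 duplicate(s) eliminated): {(16, m, 28), (40, a, 3), (40, t, 38), (40, w, 24), (5, a, 3), (5, t, 38), (5, w, 24)}
Apply σ_{F != 28}; surviving tuples: {(40, a, 3), (40, t, 38), (40, w, 24), (5, a, 3), (5, t, 38), (5, w, 24)}
Keep only column(s) F, G, D: {(24, 40, w), (24, 5, w), (3, 40, a), (3, 5, a), (38, 40, t), (38, 5, t)}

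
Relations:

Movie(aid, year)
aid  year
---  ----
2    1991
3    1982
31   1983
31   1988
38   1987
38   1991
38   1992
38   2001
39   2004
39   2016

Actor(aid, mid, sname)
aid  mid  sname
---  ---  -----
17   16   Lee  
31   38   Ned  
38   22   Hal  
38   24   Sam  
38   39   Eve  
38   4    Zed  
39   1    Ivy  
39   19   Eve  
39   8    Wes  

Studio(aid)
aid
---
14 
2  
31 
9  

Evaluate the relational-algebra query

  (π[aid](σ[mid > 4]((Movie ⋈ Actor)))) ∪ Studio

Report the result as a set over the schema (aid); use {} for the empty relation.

Joining Movie and Actor on aid yields {(31, 1983, 38, Ned), (31, 1988, 38, Ned), (38, 1987, 22, Hal), (38, 1987, 24, Sam), (38, 1987, 39, Eve), (38, 1987, 4, Zed), (38, 1991, 22, Hal), (38, 1991, 24, Sam), (38, 1991, 39, Eve), (38, 1991, 4, Zed), (38, 1992, 22, Hal), (38, 1992, 24, Sam), (38, 1992, 39, Eve), (38, 1992, 4, Zed), (38, 2001, 22, Hal), (38, 2001, 24, Sam), (38, 2001, 39, Eve), (38, 2001, 4, Zed), (39, 2004, 1, Ivy), (39, 2004, 19, Eve), (39, 2004, 8, Wes), (39, 2016, 1, Ivy), (39, 2016, 19, Eve), (39, 2016, 8, Wes)}.
Apply σ_{mid > 4}; surviving tuples: {(31, 1983, 38, Ned), (31, 1988, 38, Ned), (38, 1987, 22, Hal), (38, 1987, 24, Sam), (38, 1987, 39, Eve), (38, 1991, 22, Hal), (38, 1991, 24, Sam), (38, 1991, 39, Eve), (38, 1992, 22, Hal), (38, 1992, 24, Sam), (38, 1992, 39, Eve), (38, 2001, 22, Hal), (38, 2001, 24, Sam), (38, 2001, 39, Eve), (39, 2004, 19, Eve), (39, 2004, 8, Wes), (39, 2016, 19, Eve), (39, 2016, 8, Wes)}
π_{aid} gives {31, 38, 39} (15 duplicate(s) eliminated).
Union: {31, 38, 39} with {14, 2, 31, 9} → {14, 2, 31, 38, 39, 9}

{14, 2, 31, 38, 39, 9}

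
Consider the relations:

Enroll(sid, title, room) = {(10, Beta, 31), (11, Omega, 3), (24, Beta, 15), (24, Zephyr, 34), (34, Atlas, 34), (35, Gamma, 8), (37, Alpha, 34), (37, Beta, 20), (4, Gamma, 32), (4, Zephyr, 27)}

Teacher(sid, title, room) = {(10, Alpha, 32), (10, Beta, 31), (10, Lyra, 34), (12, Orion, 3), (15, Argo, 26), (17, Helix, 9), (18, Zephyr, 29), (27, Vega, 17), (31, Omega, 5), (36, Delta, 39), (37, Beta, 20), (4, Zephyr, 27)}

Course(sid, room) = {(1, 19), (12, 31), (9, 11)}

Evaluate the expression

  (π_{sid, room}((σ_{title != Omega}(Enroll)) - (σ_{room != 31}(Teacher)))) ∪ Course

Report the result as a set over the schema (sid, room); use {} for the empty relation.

σ[title != Omega]: keep tuples satisfying title != Omega → {(10, Beta, 31), (24, Beta, 15), (24, Zephyr, 34), (34, Atlas, 34), (35, Gamma, 8), (37, Alpha, 34), (37, Beta, 20), (4, Gamma, 32), (4, Zephyr, 27)}
σ[room != 31]: keep tuples satisfying room != 31 → {(10, Alpha, 32), (10, Lyra, 34), (12, Orion, 3), (15, Argo, 26), (17, Helix, 9), (18, Zephyr, 29), (27, Vega, 17), (31, Omega, 5), (36, Delta, 39), (37, Beta, 20), (4, Zephyr, 27)}
Taking the difference: {(10, Beta, 31), (24, Beta, 15), (24, Zephyr, 34), (34, Atlas, 34), (35, Gamma, 8), (37, Alpha, 34), (4, Gamma, 32)}
π_{sid, room} gives {(10, 31), (24, 15), (24, 34), (34, 34), (35, 8), (37, 34), (4, 32)}.
Taking the union: {(1, 19), (10, 31), (12, 31), (24, 15), (24, 34), (34, 34), (35, 8), (37, 34), (4, 32), (9, 11)}

{(1, 19), (10, 31), (12, 31), (24, 15), (24, 34), (34, 34), (35, 8), (37, 34), (4, 32), (9, 11)}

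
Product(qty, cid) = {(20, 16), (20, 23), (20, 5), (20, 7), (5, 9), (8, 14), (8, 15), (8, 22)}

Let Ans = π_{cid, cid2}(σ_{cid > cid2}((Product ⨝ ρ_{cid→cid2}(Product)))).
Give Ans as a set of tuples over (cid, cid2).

{(15, 14), (16, 5), (16, 7), (22, 14), (22, 15), (23, 16), (23, 5), (23, 7), (7, 5)}

ρ[cid→cid2]: schema becomes (qty, cid2); tuples unchanged.
Joining Product and ρ_{cid→cid2}(Product) on qty yields {(20, 16, 16), (20, 16, 23), (20, 16, 5), (20, 16, 7), (20, 23, 16), (20, 23, 23), (20, 23, 5), (20, 23, 7), (20, 5, 16), (20, 5, 23), (20, 5, 5), (20, 5, 7), (20, 7, 16), (20, 7, 23), (20, 7, 5), (20, 7, 7), (5, 9, 9), (8, 14, 14), (8, 14, 15), (8, 14, 22), (8, 15, 14), (8, 15, 15), (8, 15, 22), (8, 22, 14), (8, 22, 15), (8, 22, 22)}.
Selection cid > cid2: {(20, 16, 5), (20, 16, 7), (20, 23, 16), (20, 23, 5), (20, 23, 7), (20, 7, 5), (8, 15, 14), (8, 22, 14), (8, 22, 15)}
π[cid, cid2]: project onto (cid, cid2) → {(15, 14), (16, 5), (16, 7), (22, 14), (22, 15), (23, 16), (23, 5), (23, 7), (7, 5)}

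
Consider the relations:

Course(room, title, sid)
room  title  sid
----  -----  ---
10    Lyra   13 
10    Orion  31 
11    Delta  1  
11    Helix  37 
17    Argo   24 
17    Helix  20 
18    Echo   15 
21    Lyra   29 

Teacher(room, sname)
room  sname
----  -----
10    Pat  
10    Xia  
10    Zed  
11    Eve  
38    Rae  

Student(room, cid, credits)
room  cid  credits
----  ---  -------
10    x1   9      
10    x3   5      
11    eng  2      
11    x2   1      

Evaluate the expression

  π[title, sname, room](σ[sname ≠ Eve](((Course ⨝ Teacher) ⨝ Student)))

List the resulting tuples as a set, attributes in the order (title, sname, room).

Natural join on room: {(10, Lyra, 13, Pat), (10, Lyra, 13, Xia), (10, Lyra, 13, Zed), (10, Orion, 31, Pat), (10, Orion, 31, Xia), (10, Orion, 31, Zed), (11, Delta, 1, Eve), (11, Helix, 37, Eve)}
Natural join on room: {(10, Lyra, 13, Pat, x1, 9), (10, Lyra, 13, Pat, x3, 5), (10, Lyra, 13, Xia, x1, 9), (10, Lyra, 13, Xia, x3, 5), (10, Lyra, 13, Zed, x1, 9), (10, Lyra, 13, Zed, x3, 5), (10, Orion, 31, Pat, x1, 9), (10, Orion, 31, Pat, x3, 5), (10, Orion, 31, Xia, x1, 9), (10, Orion, 31, Xia, x3, 5), (10, Orion, 31, Zed, x1, 9), (10, Orion, 31, Zed, x3, 5), (11, Delta, 1, Eve, eng, 2), (11, Delta, 1, Eve, x2, 1), (11, Helix, 37, Eve, eng, 2), (11, Helix, 37, Eve, x2, 1)}
σ[sname ≠ Eve]: keep tuples satisfying sname ≠ Eve → {(10, Lyra, 13, Pat, x1, 9), (10, Lyra, 13, Pat, x3, 5), (10, Lyra, 13, Xia, x1, 9), (10, Lyra, 13, Xia, x3, 5), (10, Lyra, 13, Zed, x1, 9), (10, Lyra, 13, Zed, x3, 5), (10, Orion, 31, Pat, x1, 9), (10, Orion, 31, Pat, x3, 5), (10, Orion, 31, Xia, x1, 9), (10, Orion, 31, Xia, x3, 5), (10, Orion, 31, Zed, x1, 9), (10, Orion, 31, Zed, x3, 5)}
π_{title, sname, room} gives {(Lyra, Pat, 10), (Lyra, Xia, 10), (Lyra, Zed, 10), (Orion, Pat, 10), (Orion, Xia, 10), (Orion, Zed, 10)} (6 duplicate(s) eliminated).

{(Lyra, Pat, 10), (Lyra, Xia, 10), (Lyra, Zed, 10), (Orion, Pat, 10), (Orion, Xia, 10), (Orion, Zed, 10)}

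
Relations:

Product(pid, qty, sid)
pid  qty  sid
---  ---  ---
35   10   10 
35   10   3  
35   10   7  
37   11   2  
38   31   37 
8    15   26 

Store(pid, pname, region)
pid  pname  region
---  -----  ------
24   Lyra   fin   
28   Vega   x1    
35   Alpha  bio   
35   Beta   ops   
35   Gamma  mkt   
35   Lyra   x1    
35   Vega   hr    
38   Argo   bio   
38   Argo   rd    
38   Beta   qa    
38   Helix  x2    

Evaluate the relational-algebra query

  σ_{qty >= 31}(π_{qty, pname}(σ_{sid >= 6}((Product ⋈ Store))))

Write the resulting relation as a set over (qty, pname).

{(31, Argo), (31, Beta), (31, Helix)}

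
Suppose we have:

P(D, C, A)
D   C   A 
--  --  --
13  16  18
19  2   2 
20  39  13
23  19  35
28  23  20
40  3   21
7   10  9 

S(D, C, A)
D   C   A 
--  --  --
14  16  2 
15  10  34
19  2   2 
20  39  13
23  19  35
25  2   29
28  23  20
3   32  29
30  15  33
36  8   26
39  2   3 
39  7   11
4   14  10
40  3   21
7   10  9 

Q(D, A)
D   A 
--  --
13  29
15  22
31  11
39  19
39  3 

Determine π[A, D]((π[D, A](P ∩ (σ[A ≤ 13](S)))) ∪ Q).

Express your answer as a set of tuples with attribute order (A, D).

σ[A ≤ 13]: keep tuples satisfying A ≤ 13 → {(14, 16, 2), (19, 2, 2), (20, 39, 13), (39, 2, 3), (39, 7, 11), (4, 14, 10), (7, 10, 9)}
Set intersection of the two operands is {(19, 2, 2), (20, 39, 13), (7, 10, 9)}.
Projecting to D, A: {(19, 2), (20, 13), (7, 9)}
Set union of the two operands is {(13, 29), (15, 22), (19, 2), (20, 13), (31, 11), (39, 19), (39, 3), (7, 9)}.
Projecting to A, D: {(11, 31), (13, 20), (19, 39), (2, 19), (22, 15), (29, 13), (3, 39), (9, 7)}

{(11, 31), (13, 20), (19, 39), (2, 19), (22, 15), (29, 13), (3, 39), (9, 7)}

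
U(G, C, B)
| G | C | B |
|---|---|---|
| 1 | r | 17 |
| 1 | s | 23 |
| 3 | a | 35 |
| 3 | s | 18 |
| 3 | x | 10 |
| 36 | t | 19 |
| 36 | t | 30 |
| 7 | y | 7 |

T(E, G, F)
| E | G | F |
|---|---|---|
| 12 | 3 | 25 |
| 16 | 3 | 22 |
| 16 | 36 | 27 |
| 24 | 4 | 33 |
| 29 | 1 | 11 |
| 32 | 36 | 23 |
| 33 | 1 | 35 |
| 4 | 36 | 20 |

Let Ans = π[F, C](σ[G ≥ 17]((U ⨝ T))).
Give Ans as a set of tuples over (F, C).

{(20, t), (23, t), (27, t)}

Natural join on G: {(1, r, 17, 29, 11), (1, r, 17, 33, 35), (1, s, 23, 29, 11), (1, s, 23, 33, 35), (3, a, 35, 12, 25), (3, a, 35, 16, 22), (3, s, 18, 12, 25), (3, s, 18, 16, 22), (3, x, 10, 12, 25), (3, x, 10, 16, 22), (36, t, 19, 16, 27), (36, t, 19, 32, 23), (36, t, 19, 4, 20), (36, t, 30, 16, 27), (36, t, 30, 32, 23), (36, t, 30, 4, 20)}
Apply σ_{G ≥ 17}; surviving tuples: {(36, t, 19, 16, 27), (36, t, 19, 32, 23), (36, t, 19, 4, 20), (36, t, 30, 16, 27), (36, t, 30, 32, 23), (36, t, 30, 4, 20)}
Keep only column(s) F, C (3 duplicate(s) eliminated): {(20, t), (23, t), (27, t)}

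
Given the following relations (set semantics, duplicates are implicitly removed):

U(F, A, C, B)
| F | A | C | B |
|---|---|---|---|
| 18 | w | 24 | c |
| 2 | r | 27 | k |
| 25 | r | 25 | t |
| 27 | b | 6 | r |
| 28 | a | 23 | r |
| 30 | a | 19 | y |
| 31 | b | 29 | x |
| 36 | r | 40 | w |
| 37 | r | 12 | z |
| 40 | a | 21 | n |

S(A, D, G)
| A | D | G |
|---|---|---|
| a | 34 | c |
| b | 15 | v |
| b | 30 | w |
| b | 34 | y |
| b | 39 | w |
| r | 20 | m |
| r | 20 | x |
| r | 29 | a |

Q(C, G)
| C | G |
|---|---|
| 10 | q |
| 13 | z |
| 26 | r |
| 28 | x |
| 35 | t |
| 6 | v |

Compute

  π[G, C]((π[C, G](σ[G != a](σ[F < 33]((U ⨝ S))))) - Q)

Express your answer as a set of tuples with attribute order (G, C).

U ⋈ S (natural join on A): {(2, r, 27, k, 20, m), (2, r, 27, k, 20, x), (2, r, 27, k, 29, a), (25, r, 25, t, 20, m), (25, r, 25, t, 20, x), (25, r, 25, t, 29, a), (27, b, 6, r, 15, v), (27, b, 6, r, 30, w), (27, b, 6, r, 34, y), (27, b, 6, r, 39, w), (28, a, 23, r, 34, c), (30, a, 19, y, 34, c), (31, b, 29, x, 15, v), (31, b, 29, x, 30, w), (31, b, 29, x, 34, y), (31, b, 29, x, 39, w), (36, r, 40, w, 20, m), (36, r, 40, w, 20, x), (36, r, 40, w, 29, a), (37, r, 12, z, 20, m), (37, r, 12, z, 20, x), (37, r, 12, z, 29, a), (40, a, 21, n, 34, c)}
Selection F < 33: {(2, r, 27, k, 20, m), (2, r, 27, k, 20, x), (2, r, 27, k, 29, a), (25, r, 25, t, 20, m), (25, r, 25, t, 20, x), (25, r, 25, t, 29, a), (27, b, 6, r, 15, v), (27, b, 6, r, 30, w), (27, b, 6, r, 34, y), (27, b, 6, r, 39, w), (28, a, 23, r, 34, c), (30, a, 19, y, 34, c), (31, b, 29, x, 15, v), (31, b, 29, x, 30, w), (31, b, 29, x, 34, y), (31, b, 29, x, 39, w)}
Selection G != a: {(2, r, 27, k, 20, m), (2, r, 27, k, 20, x), (25, r, 25, t, 20, m), (25, r, 25, t, 20, x), (27, b, 6, r, 15, v), (27, b, 6, r, 30, w), (27, b, 6, r, 34, y), (27, b, 6, r, 39, w), (28, a, 23, r, 34, c), (30, a, 19, y, 34, c), (31, b, 29, x, 15, v), (31, b, 29, x, 30, w), (31, b, 29, x, 34, y), (31, b, 29, x, 39, w)}
π[C, G]: project onto (C, G) (2 duplicate(s) eliminated) → {(19, c), (23, c), (25, m), (25, x), (27, m), (27, x), (29, v), (29, w), (29, y), (6, v), (6, w), (6, y)}
Difference: {(19, c), (23, c), (25, m), (25, x), (27, m), (27, x), (29, v), (29, w), (29, y), (6, v), (6, w), (6, y)} with {(10, q), (13, z), (26, r), (28, x), (35, t), (6, v)} → {(19, c), (23, c), (25, m), (25, x), (27, m), (27, x), (29, v), (29, w), (29, y), (6, w), (6, y)}
π[G, C]: project onto (G, C) → {(c, 19), (c, 23), (m, 25), (m, 27), (v, 29), (w, 29), (w, 6), (x, 25), (x, 27), (y, 29), (y, 6)}

{(c, 19), (c, 23), (m, 25), (m, 27), (v, 29), (w, 29), (w, 6), (x, 25), (x, 27), (y, 29), (y, 6)}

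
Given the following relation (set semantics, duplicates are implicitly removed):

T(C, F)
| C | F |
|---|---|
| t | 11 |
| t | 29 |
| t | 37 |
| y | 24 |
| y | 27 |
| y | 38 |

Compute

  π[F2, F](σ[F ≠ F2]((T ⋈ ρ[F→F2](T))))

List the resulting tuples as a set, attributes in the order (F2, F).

ρ[F→F2]: schema becomes (C, F2); tuples unchanged.
Natural join on C: {(t, 11, 11), (t, 11, 29), (t, 11, 37), (t, 29, 11), (t, 29, 29), (t, 29, 37), (t, 37, 11), (t, 37, 29), (t, 37, 37), (y, 24, 24), (y, 24, 27), (y, 24, 38), (y, 27, 24), (y, 27, 27), (y, 27, 38), (y, 38, 24), (y, 38, 27), (y, 38, 38)}
Apply σ_{F ≠ F2}; surviving tuples: {(t, 11, 29), (t, 11, 37), (t, 29, 11), (t, 29, 37), (t, 37, 11), (t, 37, 29), (y, 24, 27), (y, 24, 38), (y, 27, 24), (y, 27, 38), (y, 38, 24), (y, 38, 27)}
Projecting to F2, F: {(11, 29), (11, 37), (24, 27), (24, 38), (27, 24), (27, 38), (29, 11), (29, 37), (37, 11), (37, 29), (38, 24), (38, 27)}

{(11, 29), (11, 37), (24, 27), (24, 38), (27, 24), (27, 38), (29, 11), (29, 37), (37, 11), (37, 29), (38, 24), (38, 27)}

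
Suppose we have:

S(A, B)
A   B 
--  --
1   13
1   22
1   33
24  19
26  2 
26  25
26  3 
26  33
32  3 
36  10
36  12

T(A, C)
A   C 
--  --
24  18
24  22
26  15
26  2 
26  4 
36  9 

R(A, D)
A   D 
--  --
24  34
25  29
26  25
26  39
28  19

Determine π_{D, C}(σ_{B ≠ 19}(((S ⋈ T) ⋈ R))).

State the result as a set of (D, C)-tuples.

{(25, 15), (25, 2), (25, 4), (39, 15), (39, 2), (39, 4)}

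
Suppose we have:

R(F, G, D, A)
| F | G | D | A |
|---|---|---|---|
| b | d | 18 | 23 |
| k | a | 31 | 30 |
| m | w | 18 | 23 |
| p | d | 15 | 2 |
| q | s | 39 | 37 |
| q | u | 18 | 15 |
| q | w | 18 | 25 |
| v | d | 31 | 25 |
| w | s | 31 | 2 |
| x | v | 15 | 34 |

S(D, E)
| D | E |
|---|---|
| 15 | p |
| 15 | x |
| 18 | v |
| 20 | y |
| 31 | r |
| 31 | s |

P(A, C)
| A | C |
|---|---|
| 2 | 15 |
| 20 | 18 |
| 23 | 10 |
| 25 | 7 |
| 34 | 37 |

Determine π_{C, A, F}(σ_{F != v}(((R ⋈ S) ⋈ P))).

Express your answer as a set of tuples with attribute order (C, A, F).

Joining R and S on D yields {(b, d, 18, 23, v), (k, a, 31, 30, r), (k, a, 31, 30, s), (m, w, 18, 23, v), (p, d, 15, 2, p), (p, d, 15, 2, x), (q, u, 18, 15, v), (q, w, 18, 25, v), (v, d, 31, 25, r), (v, d, 31, 25, s), (w, s, 31, 2, r), (w, s, 31, 2, s), (x, v, 15, 34, p), (x, v, 15, 34, x)}.
Joining (R ⋈ S) and P on A yields {(b, d, 18, 23, v, 10), (m, w, 18, 23, v, 10), (p, d, 15, 2, p, 15), (p, d, 15, 2, x, 15), (q, w, 18, 25, v, 7), (v, d, 31, 25, r, 7), (v, d, 31, 25, s, 7), (w, s, 31, 2, r, 15), (w, s, 31, 2, s, 15), (x, v, 15, 34, p, 37), (x, v, 15, 34, x, 37)}.
Selection F != v: {(b, d, 18, 23, v, 10), (m, w, 18, 23, v, 10), (p, d, 15, 2, p, 15), (p, d, 15, 2, x, 15), (q, w, 18, 25, v, 7), (w, s, 31, 2, r, 15), (w, s, 31, 2, s, 15), (x, v, 15, 34, p, 37), (x, v, 15, 34, x, 37)}
Projecting to C, A, F (3 duplicate(s) eliminated): {(10, 23, b), (10, 23, m), (15, 2, p), (15, 2, w), (37, 34, x), (7, 25, q)}

{(10, 23, b), (10, 23, m), (15, 2, p), (15, 2, w), (37, 34, x), (7, 25, q)}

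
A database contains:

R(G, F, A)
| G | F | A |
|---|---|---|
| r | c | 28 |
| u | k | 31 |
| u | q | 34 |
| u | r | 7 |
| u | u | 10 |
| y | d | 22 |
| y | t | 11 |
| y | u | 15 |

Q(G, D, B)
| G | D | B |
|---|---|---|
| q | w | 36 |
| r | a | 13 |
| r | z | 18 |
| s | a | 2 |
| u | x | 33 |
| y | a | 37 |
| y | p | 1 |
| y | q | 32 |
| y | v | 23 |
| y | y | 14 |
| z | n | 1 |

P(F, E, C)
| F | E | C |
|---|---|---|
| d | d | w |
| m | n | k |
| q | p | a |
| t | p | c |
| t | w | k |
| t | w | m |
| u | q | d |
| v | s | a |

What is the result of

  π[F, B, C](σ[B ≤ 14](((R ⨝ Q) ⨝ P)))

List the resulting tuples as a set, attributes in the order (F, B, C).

{(d, 1, w), (d, 14, w), (t, 1, c), (t, 1, k), (t, 1, m), (t, 14, c), (t, 14, k), (t, 14, m), (u, 1, d), (u, 14, d)}

Natural join on G: {(r, c, 28, a, 13), (r, c, 28, z, 18), (u, k, 31, x, 33), (u, q, 34, x, 33), (u, r, 7, x, 33), (u, u, 10, x, 33), (y, d, 22, a, 37), (y, d, 22, p, 1), (y, d, 22, q, 32), (y, d, 22, v, 23), (y, d, 22, y, 14), (y, t, 11, a, 37), (y, t, 11, p, 1), (y, t, 11, q, 32), (y, t, 11, v, 23), (y, t, 11, y, 14), (y, u, 15, a, 37), (y, u, 15, p, 1), (y, u, 15, q, 32), (y, u, 15, v, 23), (y, u, 15, y, 14)}
Natural join on F: {(u, q, 34, x, 33, p, a), (u, u, 10, x, 33, q, d), (y, d, 22, a, 37, d, w), (y, d, 22, p, 1, d, w), (y, d, 22, q, 32, d, w), (y, d, 22, v, 23, d, w), (y, d, 22, y, 14, d, w), (y, t, 11, a, 37, p, c), (y, t, 11, a, 37, w, k), (y, t, 11, a, 37, w, m), (y, t, 11, p, 1, p, c), (y, t, 11, p, 1, w, k), (y, t, 11, p, 1, w, m), (y, t, 11, q, 32, p, c), (y, t, 11, q, 32, w, k), (y, t, 11, q, 32, w, m), (y, t, 11, v, 23, p, c), (y, t, 11, v, 23, w, k), (y, t, 11, v, 23, w, m), (y, t, 11, y, 14, p, c), (y, t, 11, y, 14, w, k), (y, t, 11, y, 14, w, m), (y, u, 15, a, 37, q, d), (y, u, 15, p, 1, q, d), (y, u, 15, q, 32, q, d), (y, u, 15, v, 23, q, d), (y, u, 15, y, 14, q, d)}
σ[B ≤ 14]: keep tuples satisfying B ≤ 14 → {(y, d, 22, p, 1, d, w), (y, d, 22, y, 14, d, w), (y, t, 11, p, 1, p, c), (y, t, 11, p, 1, w, k), (y, t, 11, p, 1, w, m), (y, t, 11, y, 14, p, c), (y, t, 11, y, 14, w, k), (y, t, 11, y, 14, w, m), (y, u, 15, p, 1, q, d), (y, u, 15, y, 14, q, d)}
Keep only column(s) F, B, C: {(d, 1, w), (d, 14, w), (t, 1, c), (t, 1, k), (t, 1, m), (t, 14, c), (t, 14, k), (t, 14, m), (u, 1, d), (u, 14, d)}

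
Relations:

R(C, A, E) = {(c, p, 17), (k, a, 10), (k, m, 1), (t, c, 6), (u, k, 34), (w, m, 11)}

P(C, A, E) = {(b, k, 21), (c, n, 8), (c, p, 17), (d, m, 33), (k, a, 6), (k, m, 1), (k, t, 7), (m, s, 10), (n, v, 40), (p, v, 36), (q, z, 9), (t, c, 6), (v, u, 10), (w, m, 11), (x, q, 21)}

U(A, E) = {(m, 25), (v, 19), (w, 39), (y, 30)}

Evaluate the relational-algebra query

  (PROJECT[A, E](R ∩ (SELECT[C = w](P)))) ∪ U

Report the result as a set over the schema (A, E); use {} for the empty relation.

{(m, 11), (m, 25), (v, 19), (w, 39), (y, 30)}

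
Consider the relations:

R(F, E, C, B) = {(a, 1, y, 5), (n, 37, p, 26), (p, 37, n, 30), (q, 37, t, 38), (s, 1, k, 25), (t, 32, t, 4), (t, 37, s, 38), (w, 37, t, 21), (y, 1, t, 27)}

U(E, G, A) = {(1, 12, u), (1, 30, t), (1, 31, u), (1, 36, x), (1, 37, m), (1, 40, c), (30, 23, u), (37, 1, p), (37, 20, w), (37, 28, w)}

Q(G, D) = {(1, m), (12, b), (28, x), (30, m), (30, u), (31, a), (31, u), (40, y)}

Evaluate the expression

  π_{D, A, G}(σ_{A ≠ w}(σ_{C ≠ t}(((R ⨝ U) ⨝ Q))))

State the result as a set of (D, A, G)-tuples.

{(a, u, 31), (b, u, 12), (m, p, 1), (m, t, 30), (u, t, 30), (u, u, 31), (y, c, 40)}

Joining R and U on E yields {(a, 1, y, 5, 12, u), (a, 1, y, 5, 30, t), (a, 1, y, 5, 31, u), (a, 1, y, 5, 36, x), (a, 1, y, 5, 37, m), (a, 1, y, 5, 40, c), (n, 37, p, 26, 1, p), (n, 37, p, 26, 20, w), (n, 37, p, 26, 28, w), (p, 37, n, 30, 1, p), (p, 37, n, 30, 20, w), (p, 37, n, 30, 28, w), (q, 37, t, 38, 1, p), (q, 37, t, 38, 20, w), (q, 37, t, 38, 28, w), (s, 1, k, 25, 12, u), (s, 1, k, 25, 30, t), (s, 1, k, 25, 31, u), (s, 1, k, 25, 36, x), (s, 1, k, 25, 37, m), (s, 1, k, 25, 40, c), (t, 37, s, 38, 1, p), (t, 37, s, 38, 20, w), (t, 37, s, 38, 28, w), (w, 37, t, 21, 1, p), (w, 37, t, 21, 20, w), (w, 37, t, 21, 28, w), (y, 1, t, 27, 12, u), (y, 1, t, 27, 30, t), (y, 1, t, 27, 31, u), (y, 1, t, 27, 36, x), (y, 1, t, 27, 37, m), (y, 1, t, 27, 40, c)}.
Joining (R ⨝ U) and Q on G yields {(a, 1, y, 5, 12, u, b), (a, 1, y, 5, 30, t, m), (a, 1, y, 5, 30, t, u), (a, 1, y, 5, 31, u, a), (a, 1, y, 5, 31, u, u), (a, 1, y, 5, 40, c, y), (n, 37, p, 26, 1, p, m), (n, 37, p, 26, 28, w, x), (p, 37, n, 30, 1, p, m), (p, 37, n, 30, 28, w, x), (q, 37, t, 38, 1, p, m), (q, 37, t, 38, 28, w, x), (s, 1, k, 25, 12, u, b), (s, 1, k, 25, 30, t, m), (s, 1, k, 25, 30, t, u), (s, 1, k, 25, 31, u, a), (s, 1, k, 25, 31, u, u), (s, 1, k, 25, 40, c, y), (t, 37, s, 38, 1, p, m), (t, 37, s, 38, 28, w, x), (w, 37, t, 21, 1, p, m), (w, 37, t, 21, 28, w, x), (y, 1, t, 27, 12, u, b), (y, 1, t, 27, 30, t, m), (y, 1, t, 27, 30, t, u), (y, 1, t, 27, 31, u, a), (y, 1, t, 27, 31, u, u), (y, 1, t, 27, 40, c, y)}.
Apply σ_{C ≠ t}; surviving tuples: {(a, 1, y, 5, 12, u, b), (a, 1, y, 5, 30, t, m), (a, 1, y, 5, 30, t, u), (a, 1, y, 5, 31, u, a), (a, 1, y, 5, 31, u, u), (a, 1, y, 5, 40, c, y), (n, 37, p, 26, 1, p, m), (n, 37, p, 26, 28, w, x), (p, 37, n, 30, 1, p, m), (p, 37, n, 30, 28, w, x), (s, 1, k, 25, 12, u, b), (s, 1, k, 25, 30, t, m), (s, 1, k, 25, 30, t, u), (s, 1, k, 25, 31, u, a), (s, 1, k, 25, 31, u, u), (s, 1, k, 25, 40, c, y), (t, 37, s, 38, 1, p, m), (t, 37, s, 38, 28, w, x)}
Apply σ_{A ≠ w}; surviving tuples: {(a, 1, y, 5, 12, u, b), (a, 1, y, 5, 30, t, m), (a, 1, y, 5, 30, t, u), (a, 1, y, 5, 31, u, a), (a, 1, y, 5, 31, u, u), (a, 1, y, 5, 40, c, y), (n, 37, p, 26, 1, p, m), (p, 37, n, 30, 1, p, m), (s, 1, k, 25, 12, u, b), (s, 1, k, 25, 30, t, m), (s, 1, k, 25, 30, t, u), (s, 1, k, 25, 31, u, a), (s, 1, k, 25, 31, u, u), (s, 1, k, 25, 40, c, y), (t, 37, s, 38, 1, p, m)}
π[D, A, G]: project onto (D, A, G) (8 duplicate(s) eliminated) → {(a, u, 31), (b, u, 12), (m, p, 1), (m, t, 30), (u, t, 30), (u, u, 31), (y, c, 40)}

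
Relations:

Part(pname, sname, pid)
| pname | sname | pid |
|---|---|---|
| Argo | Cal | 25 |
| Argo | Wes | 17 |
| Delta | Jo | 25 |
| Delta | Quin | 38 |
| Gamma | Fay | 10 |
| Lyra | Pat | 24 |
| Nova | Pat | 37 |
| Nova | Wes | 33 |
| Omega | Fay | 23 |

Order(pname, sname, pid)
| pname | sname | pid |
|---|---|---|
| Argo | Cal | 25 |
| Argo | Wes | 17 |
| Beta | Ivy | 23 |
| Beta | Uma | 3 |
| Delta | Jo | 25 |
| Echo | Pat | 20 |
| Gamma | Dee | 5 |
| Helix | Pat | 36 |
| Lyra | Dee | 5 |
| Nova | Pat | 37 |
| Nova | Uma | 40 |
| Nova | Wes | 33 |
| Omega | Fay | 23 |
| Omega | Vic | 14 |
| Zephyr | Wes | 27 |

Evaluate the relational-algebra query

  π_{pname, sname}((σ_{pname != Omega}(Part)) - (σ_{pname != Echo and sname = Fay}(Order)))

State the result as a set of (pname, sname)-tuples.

{(Argo, Cal), (Argo, Wes), (Delta, Jo), (Delta, Quin), (Gamma, Fay), (Lyra, Pat), (Nova, Pat), (Nova, Wes)}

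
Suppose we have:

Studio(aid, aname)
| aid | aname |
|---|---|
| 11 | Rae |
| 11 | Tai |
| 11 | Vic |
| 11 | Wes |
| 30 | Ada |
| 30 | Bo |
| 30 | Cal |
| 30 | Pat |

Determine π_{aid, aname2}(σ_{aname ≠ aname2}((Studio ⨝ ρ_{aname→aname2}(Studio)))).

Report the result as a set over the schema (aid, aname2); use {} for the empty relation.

{(11, Rae), (11, Tai), (11, Vic), (11, Wes), (30, Ada), (30, Bo), (30, Cal), (30, Pat)}

ρ[aname→aname2]: schema becomes (aid, aname2); tuples unchanged.
Natural join on aid: {(11, Rae, Rae), (11, Rae, Tai), (11, Rae, Vic), (11, Rae, Wes), (11, Tai, Rae), (11, Tai, Tai), (11, Tai, Vic), (11, Tai, Wes), (11, Vic, Rae), (11, Vic, Tai), (11, Vic, Vic), (11, Vic, Wes), (11, Wes, Rae), (11, Wes, Tai), (11, Wes, Vic), (11, Wes, Wes), (30, Ada, Ada), (30, Ada, Bo), (30, Ada, Cal), (30, Ada, Pat), (30, Bo, Ada), (30, Bo, Bo), (30, Bo, Cal), (30, Bo, Pat), (30, Cal, Ada), (30, Cal, Bo), (30, Cal, Cal), (30, Cal, Pat), (30, Pat, Ada), (30, Pat, Bo), (30, Pat, Cal), (30, Pat, Pat)}
Selection aname ≠ aname2: {(11, Rae, Tai), (11, Rae, Vic), (11, Rae, Wes), (11, Tai, Rae), (11, Tai, Vic), (11, Tai, Wes), (11, Vic, Rae), (11, Vic, Tai), (11, Vic, Wes), (11, Wes, Rae), (11, Wes, Tai), (11, Wes, Vic), (30, Ada, Bo), (30, Ada, Cal), (30, Ada, Pat), (30, Bo, Ada), (30, Bo, Cal), (30, Bo, Pat), (30, Cal, Ada), (30, Cal, Bo), (30, Cal, Pat), (30, Pat, Ada), (30, Pat, Bo), (30, Pat, Cal)}
π_{aid, aname2} gives {(11, Rae), (11, Tai), (11, Vic), (11, Wes), (30, Ada), (30, Bo), (30, Cal), (30, Pat)} (16 duplicate(s) eliminated).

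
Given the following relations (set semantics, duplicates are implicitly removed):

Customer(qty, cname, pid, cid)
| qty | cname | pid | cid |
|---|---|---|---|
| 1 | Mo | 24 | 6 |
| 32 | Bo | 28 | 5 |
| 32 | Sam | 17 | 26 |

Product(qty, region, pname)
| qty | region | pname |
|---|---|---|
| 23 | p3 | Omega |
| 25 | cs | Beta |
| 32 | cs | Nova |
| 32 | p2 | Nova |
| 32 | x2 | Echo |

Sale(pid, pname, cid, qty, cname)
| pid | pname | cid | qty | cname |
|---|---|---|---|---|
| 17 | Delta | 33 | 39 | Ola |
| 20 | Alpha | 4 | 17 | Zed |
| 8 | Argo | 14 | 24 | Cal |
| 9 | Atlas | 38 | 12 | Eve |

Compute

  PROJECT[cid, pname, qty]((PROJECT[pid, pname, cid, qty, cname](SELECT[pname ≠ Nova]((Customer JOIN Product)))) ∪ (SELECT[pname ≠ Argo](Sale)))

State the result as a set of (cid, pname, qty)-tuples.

Customer ⋈ Product (natural join on qty): {(32, Bo, 28, 5, cs, Nova), (32, Bo, 28, 5, p2, Nova), (32, Bo, 28, 5, x2, Echo), (32, Sam, 17, 26, cs, Nova), (32, Sam, 17, 26, p2, Nova), (32, Sam, 17, 26, x2, Echo)}
Apply σ_{pname ≠ Nova}; surviving tuples: {(32, Bo, 28, 5, x2, Echo), (32, Sam, 17, 26, x2, Echo)}
π_{pid, pname, cid, qty, cname} gives {(17, Echo, 26, 32, Sam), (28, Echo, 5, 32, Bo)}.
Apply σ_{pname ≠ Argo}; surviving tuples: {(17, Delta, 33, 39, Ola), (20, Alpha, 4, 17, Zed), (9, Atlas, 38, 12, Eve)}
Set union of the two operands is {(17, Delta, 33, 39, Ola), (17, Echo, 26, 32, Sam), (20, Alpha, 4, 17, Zed), (28, Echo, 5, 32, Bo), (9, Atlas, 38, 12, Eve)}.
π_{cid, pname, qty} gives {(26, Echo, 32), (33, Delta, 39), (38, Atlas, 12), (4, Alpha, 17), (5, Echo, 32)}.

{(26, Echo, 32), (33, Delta, 39), (38, Atlas, 12), (4, Alpha, 17), (5, Echo, 32)}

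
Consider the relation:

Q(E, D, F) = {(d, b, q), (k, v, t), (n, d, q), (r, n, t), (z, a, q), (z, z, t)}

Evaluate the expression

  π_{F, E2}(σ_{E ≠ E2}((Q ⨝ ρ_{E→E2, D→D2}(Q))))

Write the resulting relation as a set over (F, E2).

{(q, d), (q, n), (q, z), (t, k), (t, r), (t, z)}

ρ[E→E2, D→D2]: schema becomes (E2, D2, F); tuples unchanged.
Q ⋈ ρ_{E→E2, D→D2}(Q) (natural join on F): {(d, b, q, d, b), (d, b, q, n, d), (d, b, q, z, a), (k, v, t, k, v), (k, v, t, r, n), (k, v, t, z, z), (n, d, q, d, b), (n, d, q, n, d), (n, d, q, z, a), (r, n, t, k, v), (r, n, t, r, n), (r, n, t, z, z), (z, a, q, d, b), (z, a, q, n, d), (z, a, q, z, a), (z, z, t, k, v), (z, z, t, r, n), (z, z, t, z, z)}
Filtering on E ≠ E2 leaves {(d, b, q, n, d), (d, b, q, z, a), (k, v, t, r, n), (k, v, t, z, z), (n, d, q, d, b), (n, d, q, z, a), (r, n, t, k, v), (r, n, t, z, z), (z, a, q, d, b), (z, a, q, n, d), (z, z, t, k, v), (z, z, t, r, n)}.
π[F, E2]: project onto (F, E2) (6 duplicate(s) eliminated) → {(q, d), (q, n), (q, z), (t, k), (t, r), (t, z)}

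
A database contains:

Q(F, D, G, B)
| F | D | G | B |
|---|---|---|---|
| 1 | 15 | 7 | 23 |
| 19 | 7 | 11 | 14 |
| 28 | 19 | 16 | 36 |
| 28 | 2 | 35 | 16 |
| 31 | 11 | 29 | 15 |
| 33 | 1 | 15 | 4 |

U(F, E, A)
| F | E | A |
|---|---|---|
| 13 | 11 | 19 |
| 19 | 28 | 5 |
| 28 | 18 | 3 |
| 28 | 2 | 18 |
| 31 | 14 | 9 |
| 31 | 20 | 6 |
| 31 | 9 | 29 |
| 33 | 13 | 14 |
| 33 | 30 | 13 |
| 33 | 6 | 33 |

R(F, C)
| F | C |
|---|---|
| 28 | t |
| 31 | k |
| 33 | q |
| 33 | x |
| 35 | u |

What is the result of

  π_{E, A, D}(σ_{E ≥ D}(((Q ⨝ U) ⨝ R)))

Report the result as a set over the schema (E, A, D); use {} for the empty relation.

{(13, 14, 1), (14, 9, 11), (18, 3, 2), (2, 18, 2), (20, 6, 11), (30, 13, 1), (6, 33, 1)}

Joining Q and U on F yields {(19, 7, 11, 14, 28, 5), (28, 19, 16, 36, 18, 3), (28, 19, 16, 36, 2, 18), (28, 2, 35, 16, 18, 3), (28, 2, 35, 16, 2, 18), (31, 11, 29, 15, 14, 9), (31, 11, 29, 15, 20, 6), (31, 11, 29, 15, 9, 29), (33, 1, 15, 4, 13, 14), (33, 1, 15, 4, 30, 13), (33, 1, 15, 4, 6, 33)}.
Joining (Q ⨝ U) and R on F yields {(28, 19, 16, 36, 18, 3, t), (28, 19, 16, 36, 2, 18, t), (28, 2, 35, 16, 18, 3, t), (28, 2, 35, 16, 2, 18, t), (31, 11, 29, 15, 14, 9, k), (31, 11, 29, 15, 20, 6, k), (31, 11, 29, 15, 9, 29, k), (33, 1, 15, 4, 13, 14, q), (33, 1, 15, 4, 13, 14, x), (33, 1, 15, 4, 30, 13, q), (33, 1, 15, 4, 30, 13, x), (33, 1, 15, 4, 6, 33, q), (33, 1, 15, 4, 6, 33, x)}.
Selection E ≥ D: {(28, 2, 35, 16, 18, 3, t), (28, 2, 35, 16, 2, 18, t), (31, 11, 29, 15, 14, 9, k), (31, 11, 29, 15, 20, 6, k), (33, 1, 15, 4, 13, 14, q), (33, 1, 15, 4, 13, 14, x), (33, 1, 15, 4, 30, 13, q), (33, 1, 15, 4, 30, 13, x), (33, 1, 15, 4, 6, 33, q), (33, 1, 15, 4, 6, 33, x)}
Projecting to E, A, D (3 duplicate(s) eliminated): {(13, 14, 1), (14, 9, 11), (18, 3, 2), (2, 18, 2), (20, 6, 11), (30, 13, 1), (6, 33, 1)}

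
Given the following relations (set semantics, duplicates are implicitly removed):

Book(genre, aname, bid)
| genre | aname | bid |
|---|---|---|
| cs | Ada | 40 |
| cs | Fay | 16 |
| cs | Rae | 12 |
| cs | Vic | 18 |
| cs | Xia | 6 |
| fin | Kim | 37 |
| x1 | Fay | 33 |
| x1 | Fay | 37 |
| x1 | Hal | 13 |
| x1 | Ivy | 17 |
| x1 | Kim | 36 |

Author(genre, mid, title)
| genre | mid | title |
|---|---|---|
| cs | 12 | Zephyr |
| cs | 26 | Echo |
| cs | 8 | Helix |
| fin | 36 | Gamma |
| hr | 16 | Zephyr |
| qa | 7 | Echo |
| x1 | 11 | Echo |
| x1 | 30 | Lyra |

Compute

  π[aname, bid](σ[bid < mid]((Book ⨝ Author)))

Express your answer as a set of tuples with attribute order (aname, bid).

Natural join on genre: {(cs, Ada, 40, 12, Zephyr), (cs, Ada, 40, 26, Echo), (cs, Ada, 40, 8, Helix), (cs, Fay, 16, 12, Zephyr), (cs, Fay, 16, 26, Echo), (cs, Fay, 16, 8, Helix), (cs, Rae, 12, 12, Zephyr), (cs, Rae, 12, 26, Echo), (cs, Rae, 12, 8, Helix), (cs, Vic, 18, 12, Zephyr), (cs, Vic, 18, 26, Echo), (cs, Vic, 18, 8, Helix), (cs, Xia, 6, 12, Zephyr), (cs, Xia, 6, 26, Echo), (cs, Xia, 6, 8, Helix), (fin, Kim, 37, 36, Gamma), (x1, Fay, 33, 11, Echo), (x1, Fay, 33, 30, Lyra), (x1, Fay, 37, 11, Echo), (x1, Fay, 37, 30, Lyra), (x1, Hal, 13, 11, Echo), (x1, Hal, 13, 30, Lyra), (x1, Ivy, 17, 11, Echo), (x1, Ivy, 17, 30, Lyra), (x1, Kim, 36, 11, Echo), (x1, Kim, 36, 30, Lyra)}
Filtering on bid < mid leaves {(cs, Fay, 16, 26, Echo), (cs, Rae, 12, 26, Echo), (cs, Vic, 18, 26, Echo), (cs, Xia, 6, 12, Zephyr), (cs, Xia, 6, 26, Echo), (cs, Xia, 6, 8, Helix), (x1, Hal, 13, 30, Lyra), (x1, Ivy, 17, 30, Lyra)}.
Keep only column(s) aname, bid (2 duplicate(s) eliminated): {(Fay, 16), (Hal, 13), (Ivy, 17), (Rae, 12), (Vic, 18), (Xia, 6)}

{(Fay, 16), (Hal, 13), (Ivy, 17), (Rae, 12), (Vic, 18), (Xia, 6)}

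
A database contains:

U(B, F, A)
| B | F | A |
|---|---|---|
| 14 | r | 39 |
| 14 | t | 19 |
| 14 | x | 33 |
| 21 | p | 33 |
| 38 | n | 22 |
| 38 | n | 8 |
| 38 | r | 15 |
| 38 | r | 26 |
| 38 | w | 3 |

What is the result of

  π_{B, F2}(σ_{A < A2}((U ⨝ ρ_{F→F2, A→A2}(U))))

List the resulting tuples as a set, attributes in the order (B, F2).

{(14, r), (14, x), (38, n), (38, r)}

ρ[F→F2, A→A2]: schema becomes (B, F2, A2); tuples unchanged.
U ⋈ ρ_{F→F2, A→A2}(U) (natural join on B): {(14, r, 39, r, 39), (14, r, 39, t, 19), (14, r, 39, x, 33), (14, t, 19, r, 39), (14, t, 19, t, 19), (14, t, 19, x, 33), (14, x, 33, r, 39), (14, x, 33, t, 19), (14, x, 33, x, 33), (21, p, 33, p, 33), (38, n, 22, n, 22), (38, n, 22, n, 8), (38, n, 22, r, 15), (38, n, 22, r, 26), (38, n, 22, w, 3), (38, n, 8, n, 22), (38, n, 8, n, 8), (38, n, 8, r, 15), (38, n, 8, r, 26), (38, n, 8, w, 3), (38, r, 15, n, 22), (38, r, 15, n, 8), (38, r, 15, r, 15), (38, r, 15, r, 26), (38, r, 15, w, 3), (38, r, 26, n, 22), (38, r, 26, n, 8), (38, r, 26, r, 15), (38, r, 26, r, 26), (38, r, 26, w, 3), (38, w, 3, n, 22), (38, w, 3, n, 8), (38, w, 3, r, 15), (38, w, 3, r, 26), (38, w, 3, w, 3)}
σ[A < A2]: keep tuples satisfying A < A2 → {(14, t, 19, r, 39), (14, t, 19, x, 33), (14, x, 33, r, 39), (38, n, 22, r, 26), (38, n, 8, n, 22), (38, n, 8, r, 15), (38, n, 8, r, 26), (38, r, 15, n, 22), (38, r, 15, r, 26), (38, w, 3, n, 22), (38, w, 3, n, 8), (38, w, 3, r, 15), (38, w, 3, r, 26)}
Projecting to B, F2 (9 duplicate(s) eliminated): {(14, r), (14, x), (38, n), (38, r)}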